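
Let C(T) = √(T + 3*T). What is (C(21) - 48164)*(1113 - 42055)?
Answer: 1971930488 - 81884*√21 ≈ 1.9716e+9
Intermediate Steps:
C(T) = 2*√T (C(T) = √(4*T) = 2*√T)
(C(21) - 48164)*(1113 - 42055) = (2*√21 - 48164)*(1113 - 42055) = (-48164 + 2*√21)*(-40942) = 1971930488 - 81884*√21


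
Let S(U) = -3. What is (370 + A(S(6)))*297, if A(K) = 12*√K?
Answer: 109890 + 3564*I*√3 ≈ 1.0989e+5 + 6173.0*I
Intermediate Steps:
(370 + A(S(6)))*297 = (370 + 12*√(-3))*297 = (370 + 12*(I*√3))*297 = (370 + 12*I*√3)*297 = 109890 + 3564*I*√3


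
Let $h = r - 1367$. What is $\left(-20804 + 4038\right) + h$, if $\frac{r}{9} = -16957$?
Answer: $-170746$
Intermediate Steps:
$r = -152613$ ($r = 9 \left(-16957\right) = -152613$)
$h = -153980$ ($h = -152613 - 1367 = -153980$)
$\left(-20804 + 4038\right) + h = \left(-20804 + 4038\right) - 153980 = -16766 - 153980 = -170746$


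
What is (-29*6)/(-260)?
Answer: 87/130 ≈ 0.66923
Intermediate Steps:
(-29*6)/(-260) = -1/260*(-174) = 87/130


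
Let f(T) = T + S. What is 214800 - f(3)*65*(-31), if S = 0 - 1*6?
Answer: 208755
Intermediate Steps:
S = -6 (S = 0 - 6 = -6)
f(T) = -6 + T (f(T) = T - 6 = -6 + T)
214800 - f(3)*65*(-31) = 214800 - (-6 + 3)*65*(-31) = 214800 - (-3*65)*(-31) = 214800 - (-195)*(-31) = 214800 - 1*6045 = 214800 - 6045 = 208755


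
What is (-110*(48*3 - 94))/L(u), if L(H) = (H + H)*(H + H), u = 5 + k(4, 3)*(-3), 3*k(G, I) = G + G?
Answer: -1375/9 ≈ -152.78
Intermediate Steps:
k(G, I) = 2*G/3 (k(G, I) = (G + G)/3 = (2*G)/3 = 2*G/3)
u = -3 (u = 5 + ((⅔)*4)*(-3) = 5 + (8/3)*(-3) = 5 - 8 = -3)
L(H) = 4*H² (L(H) = (2*H)*(2*H) = 4*H²)
(-110*(48*3 - 94))/L(u) = (-110*(48*3 - 94))/((4*(-3)²)) = (-110*(144 - 94))/((4*9)) = -110*50/36 = -5500*1/36 = -1375/9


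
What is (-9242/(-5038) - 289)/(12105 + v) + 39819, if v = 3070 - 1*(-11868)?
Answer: 2712521998253/68121317 ≈ 39819.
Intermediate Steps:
v = 14938 (v = 3070 + 11868 = 14938)
(-9242/(-5038) - 289)/(12105 + v) + 39819 = (-9242/(-5038) - 289)/(12105 + 14938) + 39819 = (-9242*(-1/5038) - 289)/27043 + 39819 = (4621/2519 - 289)*(1/27043) + 39819 = -723370/2519*1/27043 + 39819 = -723370/68121317 + 39819 = 2712521998253/68121317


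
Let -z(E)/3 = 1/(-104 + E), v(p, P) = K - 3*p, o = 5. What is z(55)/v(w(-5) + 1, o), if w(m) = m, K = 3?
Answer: 1/245 ≈ 0.0040816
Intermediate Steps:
v(p, P) = 3 - 3*p
z(E) = -3/(-104 + E)
z(55)/v(w(-5) + 1, o) = (-3/(-104 + 55))/(3 - 3*(-5 + 1)) = (-3/(-49))/(3 - 3*(-4)) = (-3*(-1/49))/(3 + 12) = (3/49)/15 = (3/49)*(1/15) = 1/245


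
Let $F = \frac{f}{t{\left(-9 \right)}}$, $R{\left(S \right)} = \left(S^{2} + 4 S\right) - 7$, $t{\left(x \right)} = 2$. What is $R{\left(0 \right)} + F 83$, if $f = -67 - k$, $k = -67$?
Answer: $-7$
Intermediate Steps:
$f = 0$ ($f = -67 - -67 = -67 + 67 = 0$)
$R{\left(S \right)} = -7 + S^{2} + 4 S$
$F = 0$ ($F = \frac{0}{2} = 0 \cdot \frac{1}{2} = 0$)
$R{\left(0 \right)} + F 83 = \left(-7 + 0^{2} + 4 \cdot 0\right) + 0 \cdot 83 = \left(-7 + 0 + 0\right) + 0 = -7 + 0 = -7$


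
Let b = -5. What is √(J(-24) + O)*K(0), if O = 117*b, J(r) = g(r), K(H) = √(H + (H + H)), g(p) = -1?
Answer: 0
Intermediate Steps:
K(H) = √3*√H (K(H) = √(H + 2*H) = √(3*H) = √3*√H)
J(r) = -1
O = -585 (O = 117*(-5) = -585)
√(J(-24) + O)*K(0) = √(-1 - 585)*(√3*√0) = √(-586)*(√3*0) = (I*√586)*0 = 0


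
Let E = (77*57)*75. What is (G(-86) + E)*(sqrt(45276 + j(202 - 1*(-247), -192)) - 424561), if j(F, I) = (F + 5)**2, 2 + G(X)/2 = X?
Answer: -139680144439 + 5263984*sqrt(982) ≈ -1.3952e+11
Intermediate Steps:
G(X) = -4 + 2*X
E = 329175 (E = 4389*75 = 329175)
j(F, I) = (5 + F)**2
(G(-86) + E)*(sqrt(45276 + j(202 - 1*(-247), -192)) - 424561) = ((-4 + 2*(-86)) + 329175)*(sqrt(45276 + (5 + (202 - 1*(-247)))**2) - 424561) = ((-4 - 172) + 329175)*(sqrt(45276 + (5 + (202 + 247))**2) - 424561) = (-176 + 329175)*(sqrt(45276 + (5 + 449)**2) - 424561) = 328999*(sqrt(45276 + 454**2) - 424561) = 328999*(sqrt(45276 + 206116) - 424561) = 328999*(sqrt(251392) - 424561) = 328999*(16*sqrt(982) - 424561) = 328999*(-424561 + 16*sqrt(982)) = -139680144439 + 5263984*sqrt(982)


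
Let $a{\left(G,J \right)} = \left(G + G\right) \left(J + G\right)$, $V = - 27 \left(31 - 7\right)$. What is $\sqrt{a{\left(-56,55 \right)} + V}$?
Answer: $2 i \sqrt{134} \approx 23.152 i$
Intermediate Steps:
$V = -648$ ($V = \left(-27\right) 24 = -648$)
$a{\left(G,J \right)} = 2 G \left(G + J\right)$
$\sqrt{a{\left(-56,55 \right)} + V} = \sqrt{2 \left(-56\right) \left(-56 + 55\right) - 648} = \sqrt{2 \left(-56\right) \left(-1\right) - 648} = \sqrt{112 - 648} = \sqrt{-536} = 2 i \sqrt{134}$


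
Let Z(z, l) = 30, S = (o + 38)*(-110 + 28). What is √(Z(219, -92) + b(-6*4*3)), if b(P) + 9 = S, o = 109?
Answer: 3*I*√1337 ≈ 109.7*I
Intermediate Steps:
S = -12054 (S = (109 + 38)*(-110 + 28) = 147*(-82) = -12054)
b(P) = -12063 (b(P) = -9 - 12054 = -12063)
√(Z(219, -92) + b(-6*4*3)) = √(30 - 12063) = √(-12033) = 3*I*√1337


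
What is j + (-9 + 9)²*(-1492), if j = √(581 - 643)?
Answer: I*√62 ≈ 7.874*I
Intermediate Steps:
j = I*√62 (j = √(-62) = I*√62 ≈ 7.874*I)
j + (-9 + 9)²*(-1492) = I*√62 + (-9 + 9)²*(-1492) = I*√62 + 0²*(-1492) = I*√62 + 0*(-1492) = I*√62 + 0 = I*√62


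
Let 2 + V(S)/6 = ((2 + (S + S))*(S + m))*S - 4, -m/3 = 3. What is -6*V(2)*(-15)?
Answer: -48600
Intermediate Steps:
m = -9 (m = -3*3 = -9)
V(S) = -36 + 6*S*(-9 + S)*(2 + 2*S) (V(S) = -12 + 6*(((2 + (S + S))*(S - 9))*S - 4) = -12 + 6*(((2 + 2*S)*(-9 + S))*S - 4) = -12 + 6*(((-9 + S)*(2 + 2*S))*S - 4) = -12 + 6*(S*(-9 + S)*(2 + 2*S) - 4) = -12 + 6*(-4 + S*(-9 + S)*(2 + 2*S)) = -12 + (-24 + 6*S*(-9 + S)*(2 + 2*S)) = -36 + 6*S*(-9 + S)*(2 + 2*S))
-6*V(2)*(-15) = -6*(-36 - 108*2 - 96*2² + 12*2³)*(-15) = -6*(-36 - 216 - 96*4 + 12*8)*(-15) = -6*(-36 - 216 - 384 + 96)*(-15) = -6*(-540)*(-15) = 3240*(-15) = -48600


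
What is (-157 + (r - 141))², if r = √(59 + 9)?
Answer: 88872 - 1192*√17 ≈ 83957.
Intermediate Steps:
r = 2*√17 (r = √68 = 2*√17 ≈ 8.2462)
(-157 + (r - 141))² = (-157 + (2*√17 - 141))² = (-157 + (-141 + 2*√17))² = (-298 + 2*√17)²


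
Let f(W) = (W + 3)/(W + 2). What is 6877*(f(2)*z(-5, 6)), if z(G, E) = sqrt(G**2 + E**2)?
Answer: 34385*sqrt(61)/4 ≈ 67139.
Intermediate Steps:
f(W) = (3 + W)/(2 + W)
z(G, E) = sqrt(E**2 + G**2)
6877*(f(2)*z(-5, 6)) = 6877*(((3 + 2)/(2 + 2))*sqrt(6**2 + (-5)**2)) = 6877*((5/4)*sqrt(36 + 25)) = 6877*(((1/4)*5)*sqrt(61)) = 6877*(5*sqrt(61)/4) = 34385*sqrt(61)/4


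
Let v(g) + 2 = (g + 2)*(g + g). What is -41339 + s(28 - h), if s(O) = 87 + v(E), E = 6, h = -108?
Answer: -41158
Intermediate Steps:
v(g) = -2 + 2*g*(2 + g) (v(g) = -2 + (g + 2)*(g + g) = -2 + (2 + g)*(2*g) = -2 + 2*g*(2 + g))
s(O) = 181 (s(O) = 87 + (-2 + 2*6**2 + 4*6) = 87 + (-2 + 2*36 + 24) = 87 + (-2 + 72 + 24) = 87 + 94 = 181)
-41339 + s(28 - h) = -41339 + 181 = -41158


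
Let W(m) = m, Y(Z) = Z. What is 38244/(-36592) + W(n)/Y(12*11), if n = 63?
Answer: -14286/25157 ≈ -0.56787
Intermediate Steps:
38244/(-36592) + W(n)/Y(12*11) = 38244/(-36592) + 63/((12*11)) = 38244*(-1/36592) + 63/132 = -9561/9148 + 63*(1/132) = -9561/9148 + 21/44 = -14286/25157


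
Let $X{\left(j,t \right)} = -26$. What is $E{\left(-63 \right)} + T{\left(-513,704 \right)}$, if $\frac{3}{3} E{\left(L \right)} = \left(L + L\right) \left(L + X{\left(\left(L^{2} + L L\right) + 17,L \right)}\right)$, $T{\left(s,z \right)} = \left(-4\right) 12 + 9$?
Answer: $11175$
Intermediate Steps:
$T{\left(s,z \right)} = -39$ ($T{\left(s,z \right)} = -48 + 9 = -39$)
$E{\left(L \right)} = 2 L \left(-26 + L\right)$ ($E{\left(L \right)} = \left(L + L\right) \left(L - 26\right) = 2 L \left(-26 + L\right)$)
$E{\left(-63 \right)} + T{\left(-513,704 \right)} = 2 \left(-63\right) \left(-26 - 63\right) - 39 = 2 \left(-63\right) \left(-89\right) - 39 = 11214 - 39 = 11175$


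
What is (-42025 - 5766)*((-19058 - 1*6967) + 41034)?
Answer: -717295119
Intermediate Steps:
(-42025 - 5766)*((-19058 - 1*6967) + 41034) = -47791*((-19058 - 6967) + 41034) = -47791*(-26025 + 41034) = -47791*15009 = -717295119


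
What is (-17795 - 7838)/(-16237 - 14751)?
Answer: 25633/30988 ≈ 0.82719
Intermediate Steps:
(-17795 - 7838)/(-16237 - 14751) = -25633/(-30988) = -25633*(-1/30988) = 25633/30988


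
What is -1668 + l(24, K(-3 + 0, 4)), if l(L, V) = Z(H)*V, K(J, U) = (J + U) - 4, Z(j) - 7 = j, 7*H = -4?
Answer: -11811/7 ≈ -1687.3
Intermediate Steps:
H = -4/7 (H = (1/7)*(-4) = -4/7 ≈ -0.57143)
Z(j) = 7 + j
K(J, U) = -4 + J + U
l(L, V) = 45*V/7 (l(L, V) = (7 - 4/7)*V = 45*V/7)
-1668 + l(24, K(-3 + 0, 4)) = -1668 + 45*(-4 + (-3 + 0) + 4)/7 = -1668 + 45*(-4 - 3 + 4)/7 = -1668 + (45/7)*(-3) = -1668 - 135/7 = -11811/7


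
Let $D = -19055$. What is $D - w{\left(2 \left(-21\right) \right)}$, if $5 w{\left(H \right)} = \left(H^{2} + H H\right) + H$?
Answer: $- \frac{98761}{5} \approx -19752.0$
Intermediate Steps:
$w{\left(H \right)} = \frac{H}{5} + \frac{2 H^{2}}{5}$ ($w{\left(H \right)} = \frac{\left(H^{2} + H H\right) + H}{5} = \frac{\left(H^{2} + H^{2}\right) + H}{5} = \frac{2 H^{2} + H}{5} = \frac{H + 2 H^{2}}{5} = \frac{H}{5} + \frac{2 H^{2}}{5}$)
$D - w{\left(2 \left(-21\right) \right)} = -19055 - \frac{2 \left(-21\right) \left(1 + 2 \cdot 2 \left(-21\right)\right)}{5} = -19055 - \frac{1}{5} \left(-42\right) \left(1 + 2 \left(-42\right)\right) = -19055 - \frac{1}{5} \left(-42\right) \left(1 - 84\right) = -19055 - \frac{1}{5} \left(-42\right) \left(-83\right) = -19055 - \frac{3486}{5} = - \frac{98761}{5}$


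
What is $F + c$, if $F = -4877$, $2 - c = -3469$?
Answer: $-1406$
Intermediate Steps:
$c = 3471$ ($c = 2 - -3469 = 2 + 3469 = 3471$)
$F + c = -4877 + 3471 = -1406$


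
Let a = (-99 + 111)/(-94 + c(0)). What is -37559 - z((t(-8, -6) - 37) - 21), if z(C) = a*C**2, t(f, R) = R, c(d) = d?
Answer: -1740697/47 ≈ -37036.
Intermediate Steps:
a = -6/47 (a = (-99 + 111)/(-94 + 0) = 12/(-94) = 12*(-1/94) = -6/47 ≈ -0.12766)
z(C) = -6*C**2/47
-37559 - z((t(-8, -6) - 37) - 21) = -37559 - (-6)*((-6 - 37) - 21)**2/47 = -37559 - (-6)*(-43 - 21)**2/47 = -37559 - (-6)*(-64)**2/47 = -37559 - (-6)*4096/47 = -37559 - 1*(-24576/47) = -37559 + 24576/47 = -1740697/47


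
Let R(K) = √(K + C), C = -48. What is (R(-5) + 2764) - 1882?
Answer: 882 + I*√53 ≈ 882.0 + 7.2801*I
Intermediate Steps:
R(K) = √(-48 + K) (R(K) = √(K - 48) = √(-48 + K))
(R(-5) + 2764) - 1882 = (√(-48 - 5) + 2764) - 1882 = (√(-53) + 2764) - 1882 = (I*√53 + 2764) - 1882 = (2764 + I*√53) - 1882 = 882 + I*√53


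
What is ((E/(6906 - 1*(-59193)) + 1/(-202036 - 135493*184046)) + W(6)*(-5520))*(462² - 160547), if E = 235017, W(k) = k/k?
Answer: -399393877592031488985559/1368708959805022 ≈ -2.9180e+8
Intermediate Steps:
W(k) = 1
((E/(6906 - 1*(-59193)) + 1/(-202036 - 135493*184046)) + W(6)*(-5520))*(462² - 160547) = ((235017/(6906 - 1*(-59193)) + 1/(-202036 - 135493*184046)) + 1*(-5520))*(462² - 160547) = ((235017/(6906 + 59193) + (1/184046)/(-337529)) - 5520)*(213444 - 160547) = ((235017/66099 - 1/337529*1/184046) - 5520)*52897 = ((235017*(1/66099) - 1/62120862334) - 5520)*52897 = ((78339/22033 - 1/62120862334) - 5520)*52897 = (4866486234361193/1368708959805022 - 5520)*52897 = -7550406971889360247/1368708959805022*52897 = -399393877592031488985559/1368708959805022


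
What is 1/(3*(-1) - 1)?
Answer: -¼ ≈ -0.25000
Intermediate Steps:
1/(3*(-1) - 1) = 1/(-3 - 1) = 1/(-4) = -¼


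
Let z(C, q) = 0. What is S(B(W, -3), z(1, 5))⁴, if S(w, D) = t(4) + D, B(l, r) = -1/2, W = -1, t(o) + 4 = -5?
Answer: 6561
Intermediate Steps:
t(o) = -9 (t(o) = -4 - 5 = -9)
B(l, r) = -½ (B(l, r) = -1*½ = -½)
S(w, D) = -9 + D
S(B(W, -3), z(1, 5))⁴ = (-9 + 0)⁴ = (-9)⁴ = 6561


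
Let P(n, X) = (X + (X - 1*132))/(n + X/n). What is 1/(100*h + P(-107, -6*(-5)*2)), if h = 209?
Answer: 11509/240539384 ≈ 4.7847e-5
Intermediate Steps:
P(n, X) = (-132 + 2*X)/(n + X/n) (P(n, X) = (X + (X - 132))/(n + X/n) = (X + (-132 + X))/(n + X/n) = (-132 + 2*X)/(n + X/n))
1/(100*h + P(-107, -6*(-5)*2)) = 1/(100*209 + 2*(-107)*(-66 - 6*(-5)*2)/(-6*(-5)*2 + (-107)**2)) = 1/(20900 + 2*(-107)*(-66 + 30*2)/(30*2 + 11449)) = 1/(20900 + 2*(-107)*(-66 + 60)/(60 + 11449)) = 1/(20900 + 2*(-107)*(-6)/11509) = 1/(20900 + 2*(-107)*(1/11509)*(-6)) = 1/(20900 + 1284/11509) = 1/(240539384/11509) = 11509/240539384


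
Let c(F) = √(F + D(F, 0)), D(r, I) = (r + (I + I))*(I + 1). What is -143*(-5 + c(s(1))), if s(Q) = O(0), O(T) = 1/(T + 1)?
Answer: 715 - 143*√2 ≈ 512.77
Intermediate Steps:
O(T) = 1/(1 + T)
D(r, I) = (1 + I)*(r + 2*I) (D(r, I) = (r + 2*I)*(1 + I) = (1 + I)*(r + 2*I))
s(Q) = 1 (s(Q) = 1/(1 + 0) = 1/1 = 1)
c(F) = √2*√F (c(F) = √(F + (F + 2*0 + 2*0² + 0*F)) = √(F + (F + 0 + 2*0 + 0)) = √(F + (F + 0 + 0 + 0)) = √(F + F) = √(2*F) = √2*√F)
-143*(-5 + c(s(1))) = -143*(-5 + √2*√1) = -143*(-5 + √2*1) = -143*(-5 + √2) = 715 - 143*√2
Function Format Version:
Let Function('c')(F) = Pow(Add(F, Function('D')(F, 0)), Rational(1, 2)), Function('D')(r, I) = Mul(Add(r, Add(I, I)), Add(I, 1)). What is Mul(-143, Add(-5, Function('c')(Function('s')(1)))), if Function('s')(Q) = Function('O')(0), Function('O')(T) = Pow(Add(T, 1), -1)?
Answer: Add(715, Mul(-143, Pow(2, Rational(1, 2)))) ≈ 512.77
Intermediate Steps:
Function('O')(T) = Pow(Add(1, T), -1)
Function('D')(r, I) = Mul(Add(1, I), Add(r, Mul(2, I))) (Function('D')(r, I) = Mul(Add(r, Mul(2, I)), Add(1, I)) = Mul(Add(1, I), Add(r, Mul(2, I))))
Function('s')(Q) = 1 (Function('s')(Q) = Pow(Add(1, 0), -1) = Pow(1, -1) = 1)
Function('c')(F) = Mul(Pow(2, Rational(1, 2)), Pow(F, Rational(1, 2))) (Function('c')(F) = Pow(Add(F, Add(F, Mul(2, 0), Mul(2, Pow(0, 2)), Mul(0, F))), Rational(1, 2)) = Pow(Add(F, Add(F, 0, Mul(2, 0), 0)), Rational(1, 2)) = Pow(Add(F, Add(F, 0, 0, 0)), Rational(1, 2)) = Pow(Add(F, F), Rational(1, 2)) = Pow(Mul(2, F), Rational(1, 2)) = Mul(Pow(2, Rational(1, 2)), Pow(F, Rational(1, 2))))
Mul(-143, Add(-5, Function('c')(Function('s')(1)))) = Mul(-143, Add(-5, Mul(Pow(2, Rational(1, 2)), Pow(1, Rational(1, 2))))) = Mul(-143, Add(-5, Mul(Pow(2, Rational(1, 2)), 1))) = Mul(-143, Add(-5, Pow(2, Rational(1, 2)))) = Add(715, Mul(-143, Pow(2, Rational(1, 2))))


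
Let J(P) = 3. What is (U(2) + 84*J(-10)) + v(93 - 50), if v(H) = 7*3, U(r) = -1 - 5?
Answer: 267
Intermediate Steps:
U(r) = -6
v(H) = 21
(U(2) + 84*J(-10)) + v(93 - 50) = (-6 + 84*3) + 21 = (-6 + 252) + 21 = 246 + 21 = 267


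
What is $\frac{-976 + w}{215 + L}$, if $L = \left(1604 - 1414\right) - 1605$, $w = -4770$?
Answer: $\frac{2873}{600} \approx 4.7883$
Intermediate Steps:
$L = -1415$ ($L = 190 - 1605 = -1415$)
$\frac{-976 + w}{215 + L} = \frac{-976 - 4770}{215 - 1415} = - \frac{5746}{-1200} = \left(-5746\right) \left(- \frac{1}{1200}\right) = \frac{2873}{600}$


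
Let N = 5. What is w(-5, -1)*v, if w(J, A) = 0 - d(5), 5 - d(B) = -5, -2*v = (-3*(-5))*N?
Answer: 375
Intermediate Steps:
v = -75/2 (v = -(-3*(-5))*5/2 = -15*5/2 = -½*75 = -75/2 ≈ -37.500)
d(B) = 10 (d(B) = 5 - 1*(-5) = 5 + 5 = 10)
w(J, A) = -10 (w(J, A) = 0 - 1*10 = 0 - 10 = -10)
w(-5, -1)*v = -10*(-75/2) = 375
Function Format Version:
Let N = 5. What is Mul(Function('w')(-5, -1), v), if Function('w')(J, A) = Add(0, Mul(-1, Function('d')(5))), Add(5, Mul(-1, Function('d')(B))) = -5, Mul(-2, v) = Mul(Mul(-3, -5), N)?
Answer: 375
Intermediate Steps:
v = Rational(-75, 2) (v = Mul(Rational(-1, 2), Mul(Mul(-3, -5), 5)) = Mul(Rational(-1, 2), Mul(15, 5)) = Mul(Rational(-1, 2), 75) = Rational(-75, 2) ≈ -37.500)
Function('d')(B) = 10 (Function('d')(B) = Add(5, Mul(-1, -5)) = Add(5, 5) = 10)
Function('w')(J, A) = -10 (Function('w')(J, A) = Add(0, Mul(-1, 10)) = Add(0, -10) = -10)
Mul(Function('w')(-5, -1), v) = Mul(-10, Rational(-75, 2)) = 375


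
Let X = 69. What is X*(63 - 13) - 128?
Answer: 3322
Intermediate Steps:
X*(63 - 13) - 128 = 69*(63 - 13) - 128 = 69*50 - 128 = 3450 - 128 = 3322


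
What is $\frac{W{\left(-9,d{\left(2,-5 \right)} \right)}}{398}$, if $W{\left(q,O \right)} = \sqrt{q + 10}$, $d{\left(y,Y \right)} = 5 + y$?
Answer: $\frac{1}{398} \approx 0.0025126$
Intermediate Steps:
$W{\left(q,O \right)} = \sqrt{10 + q}$
$\frac{W{\left(-9,d{\left(2,-5 \right)} \right)}}{398} = \frac{\sqrt{10 - 9}}{398} = \sqrt{1} \cdot \frac{1}{398} = 1 \cdot \frac{1}{398} = \frac{1}{398}$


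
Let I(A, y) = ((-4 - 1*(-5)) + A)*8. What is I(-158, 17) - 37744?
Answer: -39000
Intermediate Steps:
I(A, y) = 8 + 8*A (I(A, y) = ((-4 + 5) + A)*8 = (1 + A)*8 = 8 + 8*A)
I(-158, 17) - 37744 = (8 + 8*(-158)) - 37744 = (8 - 1264) - 37744 = -1256 - 37744 = -39000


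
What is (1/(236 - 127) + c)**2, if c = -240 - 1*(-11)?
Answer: 623001600/11881 ≈ 52437.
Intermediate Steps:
c = -229 (c = -240 + 11 = -229)
(1/(236 - 127) + c)**2 = (1/(236 - 127) - 229)**2 = (1/109 - 229)**2 = (-24960/109)**2 = 623001600/11881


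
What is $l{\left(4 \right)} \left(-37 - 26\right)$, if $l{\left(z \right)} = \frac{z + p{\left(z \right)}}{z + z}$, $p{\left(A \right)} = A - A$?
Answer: $- \frac{63}{2} \approx -31.5$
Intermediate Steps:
$p{\left(A \right)} = 0$
$l{\left(z \right)} = \frac{1}{2}$ ($l{\left(z \right)} = \frac{z + 0}{z + z} = \frac{z}{2 z} = z \frac{1}{2 z} = \frac{1}{2}$)
$l{\left(4 \right)} \left(-37 - 26\right) = \frac{-37 - 26}{2} = \frac{1}{2} \left(-63\right) = - \frac{63}{2}$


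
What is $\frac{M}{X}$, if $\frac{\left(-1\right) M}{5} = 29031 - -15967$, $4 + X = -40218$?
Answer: $\frac{112495}{20111} \approx 5.5937$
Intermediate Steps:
$X = -40222$ ($X = -4 - 40218 = -40222$)
$M = -224990$ ($M = - 5 \left(29031 - -15967\right) = - 5 \left(29031 + 15967\right) = \left(-5\right) 44998 = -224990$)
$\frac{M}{X} = - \frac{224990}{-40222} = \left(-224990\right) \left(- \frac{1}{40222}\right) = \frac{112495}{20111}$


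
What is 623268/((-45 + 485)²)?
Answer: 155817/48400 ≈ 3.2194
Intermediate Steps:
623268/((-45 + 485)²) = 623268/(440²) = 623268/193600 = 623268*(1/193600) = 155817/48400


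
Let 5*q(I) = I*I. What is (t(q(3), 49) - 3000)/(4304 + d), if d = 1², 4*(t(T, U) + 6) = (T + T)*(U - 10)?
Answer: -9903/14350 ≈ -0.69010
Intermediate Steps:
q(I) = I²/5 (q(I) = (I*I)/5 = I²/5)
t(T, U) = -6 + T*(-10 + U)/2 (t(T, U) = -6 + ((T + T)*(U - 10))/4 = -6 + ((2*T)*(-10 + U))/4 = -6 + (2*T*(-10 + U))/4 = -6 + T*(-10 + U)/2)
d = 1
(t(q(3), 49) - 3000)/(4304 + d) = ((-6 - 3² + (½)*((⅕)*3²)*49) - 3000)/(4304 + 1) = ((-6 - 9 + (½)*((⅕)*9)*49) - 3000)/4305 = ((-6 - 5*9/5 + (½)*(9/5)*49) - 3000)*(1/4305) = ((-6 - 9 + 441/10) - 3000)*(1/4305) = (291/10 - 3000)*(1/4305) = -29709/10*1/4305 = -9903/14350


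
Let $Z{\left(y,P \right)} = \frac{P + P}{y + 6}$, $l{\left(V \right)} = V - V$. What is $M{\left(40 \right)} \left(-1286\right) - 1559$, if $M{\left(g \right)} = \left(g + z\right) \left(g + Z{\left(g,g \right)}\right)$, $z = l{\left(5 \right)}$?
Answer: $- \frac{49418257}{23} \approx -2.1486 \cdot 10^{6}$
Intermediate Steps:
$l{\left(V \right)} = 0$
$Z{\left(y,P \right)} = \frac{2 P}{6 + y}$
$z = 0$
$M{\left(g \right)} = g \left(g + \frac{2 g}{6 + g}\right)$ ($M{\left(g \right)} = \left(g + 0\right) \left(g + \frac{2 g}{6 + g}\right) = g \left(g + \frac{2 g}{6 + g}\right)$)
$M{\left(40 \right)} \left(-1286\right) - 1559 = \frac{40^{2} \left(8 + 40\right)}{6 + 40} \left(-1286\right) - 1559 = 1600 \cdot \frac{1}{46} \cdot 48 \left(-1286\right) - 1559 = \frac{38400}{23} \left(-1286\right) - 1559 = - \frac{49382400}{23} - 1559 = - \frac{49418257}{23}$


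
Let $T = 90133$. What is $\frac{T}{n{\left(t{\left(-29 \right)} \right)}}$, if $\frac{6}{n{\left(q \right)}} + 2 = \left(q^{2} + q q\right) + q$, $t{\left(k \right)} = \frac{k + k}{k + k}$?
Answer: $\frac{90133}{6} \approx 15022.0$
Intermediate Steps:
$t{\left(k \right)} = 1$ ($t{\left(k \right)} = \frac{2 k}{2 k} = 2 k \frac{1}{2 k} = 1$)
$n{\left(q \right)} = \frac{6}{-2 + q + 2 q^{2}}$ ($n{\left(q \right)} = \frac{6}{-2 + \left(\left(q^{2} + q q\right) + q\right)} = \frac{6}{-2 + \left(\left(q^{2} + q^{2}\right) + q\right)} = \frac{6}{-2 + \left(2 q^{2} + q\right)} = \frac{6}{-2 + \left(q + 2 q^{2}\right)} = \frac{6}{-2 + q + 2 q^{2}}$)
$\frac{T}{n{\left(t{\left(-29 \right)} \right)}} = \frac{90133}{6 \frac{1}{-2 + 1 + 2 \cdot 1^{2}}} = \frac{90133}{6 \frac{1}{-2 + 1 + 2 \cdot 1}} = \frac{90133}{6 \frac{1}{-2 + 1 + 2}} = \frac{90133}{6 \cdot 1^{-1}} = \frac{90133}{6 \cdot 1} = \frac{90133}{6}$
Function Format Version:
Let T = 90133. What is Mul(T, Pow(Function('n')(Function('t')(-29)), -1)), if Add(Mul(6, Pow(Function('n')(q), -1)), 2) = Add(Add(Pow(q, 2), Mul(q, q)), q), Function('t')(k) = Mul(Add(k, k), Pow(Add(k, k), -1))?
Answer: Rational(90133, 6) ≈ 15022.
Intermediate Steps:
Function('t')(k) = 1 (Function('t')(k) = Mul(Mul(2, k), Pow(Mul(2, k), -1)) = Mul(Mul(2, k), Mul(Rational(1, 2), Pow(k, -1))) = 1)
Function('n')(q) = Mul(6, Pow(Add(-2, q, Mul(2, Pow(q, 2))), -1)) (Function('n')(q) = Mul(6, Pow(Add(-2, Add(Add(Pow(q, 2), Mul(q, q)), q)), -1)) = Mul(6, Pow(Add(-2, Add(Add(Pow(q, 2), Pow(q, 2)), q)), -1)) = Mul(6, Pow(Add(-2, Add(Mul(2, Pow(q, 2)), q)), -1)) = Mul(6, Pow(Add(-2, Add(q, Mul(2, Pow(q, 2)))), -1)) = Mul(6, Pow(Add(-2, q, Mul(2, Pow(q, 2))), -1)))
Mul(T, Pow(Function('n')(Function('t')(-29)), -1)) = Mul(90133, Pow(Mul(6, Pow(Add(-2, 1, Mul(2, Pow(1, 2))), -1)), -1)) = Mul(90133, Pow(Mul(6, Pow(Add(-2, 1, Mul(2, 1)), -1)), -1)) = Mul(90133, Pow(Mul(6, Pow(Add(-2, 1, 2), -1)), -1)) = Mul(90133, Pow(Mul(6, Pow(1, -1)), -1)) = Mul(90133, Pow(Mul(6, 1), -1)) = Mul(90133, Pow(6, -1)) = Mul(90133, Rational(1, 6)) = Rational(90133, 6)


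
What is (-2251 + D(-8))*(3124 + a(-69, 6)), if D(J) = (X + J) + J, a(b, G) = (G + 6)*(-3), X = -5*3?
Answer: -7046816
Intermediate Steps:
X = -15
a(b, G) = -18 - 3*G (a(b, G) = (6 + G)*(-3) = -18 - 3*G)
D(J) = -15 + 2*J (D(J) = (-15 + J) + J = -15 + 2*J)
(-2251 + D(-8))*(3124 + a(-69, 6)) = (-2251 + (-15 + 2*(-8)))*(3124 + (-18 - 3*6)) = (-2251 + (-15 - 16))*(3124 + (-18 - 18)) = (-2251 - 31)*(3124 - 36) = -2282*3088 = -7046816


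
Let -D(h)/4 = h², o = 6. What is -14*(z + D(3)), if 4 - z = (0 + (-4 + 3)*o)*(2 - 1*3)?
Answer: 532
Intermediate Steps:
D(h) = -4*h²
z = -2 (z = 4 - (0 + (-4 + 3)*6)*(2 - 1*3) = 4 - (0 - 1*6)*(2 - 3) = 4 - (0 - 6)*(-1) = 4 - (-6)*(-1) = 4 - 1*6 = 4 - 6 = -2)
-14*(z + D(3)) = -14*(-2 - 4*3²) = -14*(-2 - 4*9) = -14*(-2 - 36) = -14*(-38) = 532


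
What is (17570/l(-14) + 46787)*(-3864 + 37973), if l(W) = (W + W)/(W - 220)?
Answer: 6604252798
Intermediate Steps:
l(W) = 2*W/(-220 + W) (l(W) = (2*W)/(-220 + W) = 2*W/(-220 + W))
(17570/l(-14) + 46787)*(-3864 + 37973) = (17570/((2*(-14)/(-220 - 14))) + 46787)*(-3864 + 37973) = (17570/((2*(-14)/(-234))) + 46787)*34109 = (17570/((2*(-14)*(-1/234))) + 46787)*34109 = (17570/(14/117) + 46787)*34109 = (17570*(117/14) + 46787)*34109 = (146835 + 46787)*34109 = 193622*34109 = 6604252798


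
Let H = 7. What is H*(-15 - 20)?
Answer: -245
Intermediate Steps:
H*(-15 - 20) = 7*(-15 - 20) = 7*(-35) = -245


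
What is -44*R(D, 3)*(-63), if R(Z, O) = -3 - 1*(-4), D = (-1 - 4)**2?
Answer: 2772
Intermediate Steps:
D = 25 (D = (-5)**2 = 25)
R(Z, O) = 1 (R(Z, O) = -3 + 4 = 1)
-44*R(D, 3)*(-63) = -44*1*(-63) = -44*(-63) = 2772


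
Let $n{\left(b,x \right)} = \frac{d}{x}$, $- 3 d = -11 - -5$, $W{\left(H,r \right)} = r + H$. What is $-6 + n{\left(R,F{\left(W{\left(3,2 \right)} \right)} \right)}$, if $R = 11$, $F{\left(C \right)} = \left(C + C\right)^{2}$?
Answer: $- \frac{299}{50} \approx -5.98$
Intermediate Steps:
$W{\left(H,r \right)} = H + r$
$F{\left(C \right)} = 4 C^{2}$ ($F{\left(C \right)} = \left(2 C\right)^{2} = 4 C^{2}$)
$d = 2$ ($d = - \frac{-11 - -5}{3} = - \frac{-11 + 5}{3} = \left(- \frac{1}{3}\right) \left(-6\right) = 2$)
$n{\left(b,x \right)} = \frac{2}{x}$
$-6 + n{\left(R,F{\left(W{\left(3,2 \right)} \right)} \right)} = -6 + \frac{2}{4 \left(3 + 2\right)^{2}} = -6 + \frac{2}{4 \cdot 5^{2}} = -6 + \frac{2}{4 \cdot 25} = -6 + \frac{2}{100} = -6 + 2 \cdot \frac{1}{100} = -6 + \frac{1}{50} = - \frac{299}{50}$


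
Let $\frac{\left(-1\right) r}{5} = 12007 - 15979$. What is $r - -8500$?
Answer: $28360$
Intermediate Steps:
$r = 19860$ ($r = - 5 \left(12007 - 15979\right) = \left(-5\right) \left(-3972\right) = 19860$)
$r - -8500 = 19860 - -8500 = 19860 + 8500 = 28360$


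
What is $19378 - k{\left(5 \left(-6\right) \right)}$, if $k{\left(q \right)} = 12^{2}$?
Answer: $19234$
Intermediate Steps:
$k{\left(q \right)} = 144$
$19378 - k{\left(5 \left(-6\right) \right)} = 19378 - 144 = 19234$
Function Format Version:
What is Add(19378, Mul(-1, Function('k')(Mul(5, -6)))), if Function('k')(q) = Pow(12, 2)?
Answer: 19234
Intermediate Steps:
Function('k')(q) = 144
Add(19378, Mul(-1, Function('k')(Mul(5, -6)))) = Add(19378, Mul(-1, 144)) = Add(19378, -144) = 19234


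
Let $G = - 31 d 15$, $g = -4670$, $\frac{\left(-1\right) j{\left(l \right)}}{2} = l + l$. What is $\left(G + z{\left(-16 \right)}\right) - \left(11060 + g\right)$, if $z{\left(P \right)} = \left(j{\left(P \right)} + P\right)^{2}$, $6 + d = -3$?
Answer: $99$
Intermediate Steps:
$d = -9$ ($d = -6 - 3 = -9$)
$j{\left(l \right)} = - 4 l$ ($j{\left(l \right)} = - 2 \left(l + l\right) = - 2 \cdot 2 l = - 4 l$)
$z{\left(P \right)} = 9 P^{2}$ ($z{\left(P \right)} = \left(- 4 P + P\right)^{2} = \left(- 3 P\right)^{2} = 9 P^{2}$)
$G = 4185$ ($G = \left(-31\right) \left(-9\right) 15 = 279 \cdot 15 = 4185$)
$\left(G + z{\left(-16 \right)}\right) - \left(11060 + g\right) = \left(4185 + 9 \left(-16\right)^{2}\right) - 6390 = \left(4185 + 9 \cdot 256\right) + \left(-11060 + 4670\right) = \left(4185 + 2304\right) - 6390 = 6489 - 6390 = 99$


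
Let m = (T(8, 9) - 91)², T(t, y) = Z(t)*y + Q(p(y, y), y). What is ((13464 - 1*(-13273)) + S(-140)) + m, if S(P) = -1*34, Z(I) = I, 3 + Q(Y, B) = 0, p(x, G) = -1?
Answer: 27187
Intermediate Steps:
Q(Y, B) = -3 (Q(Y, B) = -3 + 0 = -3)
T(t, y) = -3 + t*y (T(t, y) = t*y - 3 = -3 + t*y)
m = 484 (m = ((-3 + 8*9) - 91)² = ((-3 + 72) - 91)² = (69 - 91)² = (-22)² = 484)
S(P) = -34
((13464 - 1*(-13273)) + S(-140)) + m = ((13464 - 1*(-13273)) - 34) + 484 = ((13464 + 13273) - 34) + 484 = (26737 - 34) + 484 = 26703 + 484 = 27187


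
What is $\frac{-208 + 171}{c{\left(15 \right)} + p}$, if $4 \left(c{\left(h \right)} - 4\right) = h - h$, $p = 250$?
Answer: $- \frac{37}{254} \approx -0.14567$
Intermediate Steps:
$c{\left(h \right)} = 4$ ($c{\left(h \right)} = 4 + \frac{h - h}{4} = 4 + \frac{1}{4} \cdot 0 = 4 + 0 = 4$)
$\frac{-208 + 171}{c{\left(15 \right)} + p} = \frac{-208 + 171}{4 + 250} = - \frac{37}{254}$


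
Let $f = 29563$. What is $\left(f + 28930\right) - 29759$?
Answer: $28734$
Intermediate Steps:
$\left(f + 28930\right) - 29759 = \left(29563 + 28930\right) - 29759 = 58493 - 29759 = 28734$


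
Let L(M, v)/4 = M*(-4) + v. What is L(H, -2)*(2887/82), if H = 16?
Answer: -381084/41 ≈ -9294.7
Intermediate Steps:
L(M, v) = -16*M + 4*v (L(M, v) = 4*(M*(-4) + v) = 4*(-4*M + v) = 4*(v - 4*M) = -16*M + 4*v)
L(H, -2)*(2887/82) = (-16*16 + 4*(-2))*(2887/82) = (-256 - 8)*(2887*(1/82)) = -264*2887/82 = -381084/41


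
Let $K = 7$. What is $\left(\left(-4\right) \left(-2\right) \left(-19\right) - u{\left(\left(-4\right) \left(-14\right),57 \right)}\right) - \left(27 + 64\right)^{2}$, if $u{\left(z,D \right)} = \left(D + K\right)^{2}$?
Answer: $-12529$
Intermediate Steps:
$u{\left(z,D \right)} = \left(7 + D\right)^{2}$ ($u{\left(z,D \right)} = \left(D + 7\right)^{2} = \left(7 + D\right)^{2}$)
$\left(\left(-4\right) \left(-2\right) \left(-19\right) - u{\left(\left(-4\right) \left(-14\right),57 \right)}\right) - \left(27 + 64\right)^{2} = \left(\left(-4\right) \left(-2\right) \left(-19\right) - \left(7 + 57\right)^{2}\right) - \left(27 + 64\right)^{2} = \left(8 \left(-19\right) - 64^{2}\right) - 91^{2} = \left(-152 - 4096\right) - 8281 = -4248 - 8281 = -12529$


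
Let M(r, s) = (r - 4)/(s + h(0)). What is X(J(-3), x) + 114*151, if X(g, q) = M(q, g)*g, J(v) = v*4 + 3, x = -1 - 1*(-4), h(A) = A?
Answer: 17213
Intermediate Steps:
M(r, s) = (-4 + r)/s (M(r, s) = (r - 4)/(s + 0) = (-4 + r)/s)
x = 3 (x = -1 + 4 = 3)
J(v) = 3 + 4*v (J(v) = 4*v + 3 = 3 + 4*v)
X(g, q) = -4 + q (X(g, q) = ((-4 + q)/g)*g = -4 + q)
X(J(-3), x) + 114*151 = (-4 + 3) + 114*151 = -1 + 17214 = 17213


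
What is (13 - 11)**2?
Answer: 4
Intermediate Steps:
(13 - 11)**2 = 2**2 = 4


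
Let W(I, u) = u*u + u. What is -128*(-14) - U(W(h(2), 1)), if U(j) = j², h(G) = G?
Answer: 1788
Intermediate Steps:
W(I, u) = u + u² (W(I, u) = u² + u = u + u²)
-128*(-14) - U(W(h(2), 1)) = -128*(-14) - (1*(1 + 1))² = 1792 - (1*2)² = 1792 - 1*2² = 1792 - 1*4 = 1792 - 4 = 1788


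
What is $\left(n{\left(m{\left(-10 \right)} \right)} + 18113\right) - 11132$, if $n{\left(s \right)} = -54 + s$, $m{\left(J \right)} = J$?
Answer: $6917$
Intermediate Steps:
$\left(n{\left(m{\left(-10 \right)} \right)} + 18113\right) - 11132 = \left(\left(-54 - 10\right) + 18113\right) - 11132 = \left(-64 + 18113\right) - 11132 = 18049 - 11132 = 6917$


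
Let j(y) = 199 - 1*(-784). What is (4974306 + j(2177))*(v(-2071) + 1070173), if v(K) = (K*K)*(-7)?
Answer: -144050109599946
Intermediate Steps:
v(K) = -7*K² (v(K) = K²*(-7) = -7*K²)
j(y) = 983 (j(y) = 199 + 784 = 983)
(4974306 + j(2177))*(v(-2071) + 1070173) = (4974306 + 983)*(-7*(-2071)² + 1070173) = 4975289*(-7*4289041 + 1070173) = 4975289*(-30023287 + 1070173) = 4975289*(-28953114) = -144050109599946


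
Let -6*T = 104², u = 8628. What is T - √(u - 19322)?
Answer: -5408/3 - I*√10694 ≈ -1802.7 - 103.41*I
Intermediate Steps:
T = -5408/3 (T = -⅙*104² = -⅙*10816 = -5408/3 ≈ -1802.7)
T - √(u - 19322) = -5408/3 - √(8628 - 19322) = -5408/3 - √(-10694) = -5408/3 - I*√10694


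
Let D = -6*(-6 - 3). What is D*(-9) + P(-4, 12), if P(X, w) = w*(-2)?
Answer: -510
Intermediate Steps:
P(X, w) = -2*w
D = 54 (D = -6*(-9) = 54)
D*(-9) + P(-4, 12) = 54*(-9) - 2*12 = -486 - 24 = -510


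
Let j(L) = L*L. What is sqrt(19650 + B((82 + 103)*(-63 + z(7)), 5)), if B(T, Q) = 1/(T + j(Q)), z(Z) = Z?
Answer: sqrt(2098860210915)/10335 ≈ 140.18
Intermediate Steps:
j(L) = L**2
B(T, Q) = 1/(T + Q**2)
sqrt(19650 + B((82 + 103)*(-63 + z(7)), 5)) = sqrt(19650 + 1/((82 + 103)*(-63 + 7) + 5**2)) = sqrt(19650 + 1/(185*(-56) + 25)) = sqrt(19650 + 1/(-10360 + 25)) = sqrt(19650 + 1/(-10335)) = sqrt(19650 - 1/10335) = sqrt(203082749/10335) = sqrt(2098860210915)/10335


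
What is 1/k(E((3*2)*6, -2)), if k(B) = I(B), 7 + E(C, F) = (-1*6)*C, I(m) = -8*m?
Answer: 1/1784 ≈ 0.00056054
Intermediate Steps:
E(C, F) = -7 - 6*C (E(C, F) = -7 + (-1*6)*C = -7 - 6*C)
k(B) = -8*B
1/k(E((3*2)*6, -2)) = 1/(-8*(-7 - 6*3*2*6)) = 1/(-8*(-7 - 36*6)) = 1/(-8*(-7 - 6*36)) = 1/(-8*(-7 - 216)) = 1/(-8*(-223)) = 1/1784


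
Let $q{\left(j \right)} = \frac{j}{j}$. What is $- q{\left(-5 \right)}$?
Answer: $-1$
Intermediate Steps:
$q{\left(j \right)} = 1$
$- q{\left(-5 \right)} = \left(-1\right) 1 = -1$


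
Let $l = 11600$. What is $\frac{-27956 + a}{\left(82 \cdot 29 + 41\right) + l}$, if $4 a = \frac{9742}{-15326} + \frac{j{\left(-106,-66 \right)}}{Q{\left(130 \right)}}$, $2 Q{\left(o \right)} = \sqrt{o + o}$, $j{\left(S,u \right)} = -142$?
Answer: $- \frac{856912183}{429710388} - \frac{71 \sqrt{65}}{1822470} \approx -1.9945$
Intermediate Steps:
$Q{\left(o \right)} = \frac{\sqrt{2} \sqrt{o}}{2}$ ($Q{\left(o \right)} = \frac{\sqrt{o + o}}{2} = \frac{\sqrt{2 o}}{2} = \frac{\sqrt{2} \sqrt{o}}{2}$)
$a = - \frac{4871}{30652} - \frac{71 \sqrt{65}}{130}$ ($a = \frac{\frac{9742}{-15326} - \frac{142}{\frac{1}{2} \sqrt{2} \sqrt{130}}}{4} = \frac{9742 \left(- \frac{1}{15326}\right) - \frac{142}{\sqrt{65}}}{4} = \frac{- \frac{4871}{7663} - 142 \frac{\sqrt{65}}{65}}{4} = \frac{- \frac{4871}{7663} - \frac{142 \sqrt{65}}{65}}{4} = - \frac{4871}{30652} - \frac{71 \sqrt{65}}{130} \approx -4.5621$)
$\frac{-27956 + a}{\left(82 \cdot 29 + 41\right) + l} = \frac{-27956 - \left(\frac{4871}{30652} + \frac{71 \sqrt{65}}{130}\right)}{\left(82 \cdot 29 + 41\right) + 11600} = \frac{- \frac{856912183}{30652} - \frac{71 \sqrt{65}}{130}}{\left(2378 + 41\right) + 11600} = \frac{- \frac{856912183}{30652} - \frac{71 \sqrt{65}}{130}}{2419 + 11600} = \frac{- \frac{856912183}{30652} - \frac{71 \sqrt{65}}{130}}{14019} = \left(- \frac{856912183}{30652} - \frac{71 \sqrt{65}}{130}\right) \frac{1}{14019} = - \frac{856912183}{429710388} - \frac{71 \sqrt{65}}{1822470}$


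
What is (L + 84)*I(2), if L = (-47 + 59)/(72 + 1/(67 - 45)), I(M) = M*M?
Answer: 533616/1585 ≈ 336.67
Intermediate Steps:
I(M) = M**2
L = 264/1585 (L = 12/(72 + 1/22) = 12/(1585/22) = 12*(22/1585) = 264/1585 ≈ 0.16656)
(L + 84)*I(2) = (264/1585 + 84)*2**2 = (133404/1585)*4 = 533616/1585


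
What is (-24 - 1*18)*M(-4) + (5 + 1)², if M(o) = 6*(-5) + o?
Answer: 1464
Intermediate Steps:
M(o) = -30 + o
(-24 - 1*18)*M(-4) + (5 + 1)² = (-24 - 1*18)*(-30 - 4) + (5 + 1)² = (-24 - 18)*(-34) + 6² = -42*(-34) + 36 = 1428 + 36 = 1464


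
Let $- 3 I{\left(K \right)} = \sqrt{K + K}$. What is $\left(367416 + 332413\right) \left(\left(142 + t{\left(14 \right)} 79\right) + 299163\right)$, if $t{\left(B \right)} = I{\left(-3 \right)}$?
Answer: $209462318845 - \frac{55286491 i \sqrt{6}}{3} \approx 2.0946 \cdot 10^{11} - 4.5141 \cdot 10^{7} i$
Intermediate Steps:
$I{\left(K \right)} = - \frac{\sqrt{2} \sqrt{K}}{3}$ ($I{\left(K \right)} = - \frac{\sqrt{K + K}}{3} = - \frac{\sqrt{2 K}}{3} = - \frac{\sqrt{2} \sqrt{K}}{3}$)
$t{\left(B \right)} = - \frac{i \sqrt{6}}{3}$ ($t{\left(B \right)} = - \frac{\sqrt{2} \sqrt{-3}}{3} = - \frac{\sqrt{2} i \sqrt{3}}{3} = - \frac{i \sqrt{6}}{3}$)
$\left(367416 + 332413\right) \left(\left(142 + t{\left(14 \right)} 79\right) + 299163\right) = \left(367416 + 332413\right) \left(\left(142 + - \frac{i \sqrt{6}}{3} \cdot 79\right) + 299163\right) = 699829 \left(\left(142 - \frac{79 i \sqrt{6}}{3}\right) + 299163\right) = 699829 \left(299305 - \frac{79 i \sqrt{6}}{3}\right) = 209462318845 - \frac{55286491 i \sqrt{6}}{3}$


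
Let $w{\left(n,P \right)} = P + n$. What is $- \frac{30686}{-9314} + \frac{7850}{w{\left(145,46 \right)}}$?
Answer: $\frac{39487963}{889487} \approx 44.394$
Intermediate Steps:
$- \frac{30686}{-9314} + \frac{7850}{w{\left(145,46 \right)}} = - \frac{30686}{-9314} + \frac{7850}{46 + 145} = \left(-30686\right) \left(- \frac{1}{9314}\right) + \frac{7850}{191} = \frac{15343}{4657} + 7850 \cdot \frac{1}{191} = \frac{15343}{4657} + \frac{7850}{191} = \frac{39487963}{889487}$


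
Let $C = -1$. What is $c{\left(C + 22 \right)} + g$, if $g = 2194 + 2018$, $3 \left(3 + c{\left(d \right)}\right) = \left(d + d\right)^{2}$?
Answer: $4797$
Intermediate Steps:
$c{\left(d \right)} = -3 + \frac{4 d^{2}}{3}$ ($c{\left(d \right)} = -3 + \frac{\left(d + d\right)^{2}}{3} = -3 + \frac{\left(2 d\right)^{2}}{3} = -3 + \frac{4 d^{2}}{3}$)
$g = 4212$
$c{\left(C + 22 \right)} + g = \left(-3 + \frac{4 \left(-1 + 22\right)^{2}}{3}\right) + 4212 = \left(-3 + \frac{4 \cdot 21^{2}}{3}\right) + 4212 = \left(-3 + \frac{4}{3} \cdot 441\right) + 4212 = \left(-3 + 588\right) + 4212 = 585 + 4212 = 4797$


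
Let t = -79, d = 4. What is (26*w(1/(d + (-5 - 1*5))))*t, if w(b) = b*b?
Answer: -1027/18 ≈ -57.056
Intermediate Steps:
w(b) = b²
(26*w(1/(d + (-5 - 1*5))))*t = (26*(1/(4 + (-5 - 1*5)))²)*(-79) = (26*(1/(4 + (-5 - 5)))²)*(-79) = (26*(1/(4 - 10))²)*(-79) = (26*(1/(-6))²)*(-79) = (26*(-⅙)²)*(-79) = (26*(1/36))*(-79) = (13/18)*(-79) = -1027/18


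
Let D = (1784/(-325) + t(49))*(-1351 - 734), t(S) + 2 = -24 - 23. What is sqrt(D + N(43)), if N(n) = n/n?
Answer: sqrt(480006670)/65 ≈ 337.06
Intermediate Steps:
t(S) = -49 (t(S) = -2 + (-24 - 23) = -2 - 47 = -49)
D = 7384653/65 (D = (1784/(-325) - 49)*(-1351 - 734) = (1784*(-1/325) - 49)*(-2085) = (-1784/325 - 49)*(-2085) = -17709/325*(-2085) = 7384653/65 ≈ 1.1361e+5)
N(n) = 1
sqrt(D + N(43)) = sqrt(7384653/65 + 1) = sqrt(7384718/65) = sqrt(480006670)/65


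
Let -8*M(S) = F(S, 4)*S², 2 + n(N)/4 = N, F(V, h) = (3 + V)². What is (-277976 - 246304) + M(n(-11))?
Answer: -1335818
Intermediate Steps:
n(N) = -8 + 4*N
M(S) = -S²*(3 + S)²/8 (M(S) = -(3 + S)²*S²/8 = -S²*(3 + S)²/8)
(-277976 - 246304) + M(n(-11)) = (-277976 - 246304) - (-8 + 4*(-11))²*(3 + (-8 + 4*(-11)))²/8 = -524280 - (-8 - 44)²*(3 + (-8 - 44))²/8 = -524280 - ⅛*(-52)²*(3 - 52)² = -524280 - ⅛*2704*(-49)² = -524280 - ⅛*2704*2401 = -524280 - 811538 = -1335818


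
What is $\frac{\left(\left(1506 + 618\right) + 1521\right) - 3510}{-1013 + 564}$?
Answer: $- \frac{135}{449} \approx -0.30067$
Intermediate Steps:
$\frac{\left(\left(1506 + 618\right) + 1521\right) - 3510}{-1013 + 564} = \frac{\left(2124 + 1521\right) - 3510}{-449} = \left(3645 - 3510\right) \left(- \frac{1}{449}\right) = 135 \left(- \frac{1}{449}\right) = - \frac{135}{449}$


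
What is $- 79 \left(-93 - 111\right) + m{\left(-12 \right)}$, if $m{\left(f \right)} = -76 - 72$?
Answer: $15968$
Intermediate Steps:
$m{\left(f \right)} = -148$
$- 79 \left(-93 - 111\right) + m{\left(-12 \right)} = - 79 \left(-93 - 111\right) - 148 = \left(-79\right) \left(-204\right) - 148 = 16116 - 148 = 15968$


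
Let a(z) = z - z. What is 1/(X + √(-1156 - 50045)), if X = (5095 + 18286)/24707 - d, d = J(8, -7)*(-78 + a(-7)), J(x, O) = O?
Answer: -332720299187/212605345727530 - 1831307547*I*√5689/212605345727530 ≈ -0.001565 - 0.00064969*I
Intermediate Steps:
a(z) = 0
d = 546 (d = -7*(-78 + 0) = -7*(-78) = 546)
X = -13466641/24707 (X = (5095 + 18286)/24707 - 1*546 = 23381*(1/24707) - 546 = 23381/24707 - 546 = -13466641/24707 ≈ -545.05)
1/(X + √(-1156 - 50045)) = 1/(-13466641/24707 + √(-1156 - 50045)) = 1/(-13466641/24707 + √(-51201)) = 1/(-13466641/24707 + 3*I*√5689)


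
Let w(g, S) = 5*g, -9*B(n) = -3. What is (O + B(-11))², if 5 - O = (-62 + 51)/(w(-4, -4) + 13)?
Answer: 6241/441 ≈ 14.152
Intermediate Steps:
B(n) = ⅓ (B(n) = -⅑*(-3) = ⅓)
O = 24/7 (O = 5 - (-62 + 51)/(5*(-4) + 13) = 5 - (-11)/(-20 + 13) = 5 - (-11)/(-7) = 5 - (-11)*(-1)/7 = 5 - 1*11/7 = 5 - 11/7 = 24/7 ≈ 3.4286)
(O + B(-11))² = (24/7 + ⅓)² = (79/21)² = 6241/441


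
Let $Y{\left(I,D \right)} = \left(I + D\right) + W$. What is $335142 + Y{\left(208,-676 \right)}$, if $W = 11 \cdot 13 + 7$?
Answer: $334824$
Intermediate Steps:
$W = 150$ ($W = 143 + 7 = 150$)
$Y{\left(I,D \right)} = 150 + D + I$ ($Y{\left(I,D \right)} = \left(I + D\right) + 150 = \left(D + I\right) + 150 = 150 + D + I$)
$335142 + Y{\left(208,-676 \right)} = 335142 + \left(150 - 676 + 208\right) = 335142 - 318 = 334824$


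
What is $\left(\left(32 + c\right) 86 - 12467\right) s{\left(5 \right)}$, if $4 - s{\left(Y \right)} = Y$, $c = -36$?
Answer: $12811$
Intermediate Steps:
$s{\left(Y \right)} = 4 - Y$
$\left(\left(32 + c\right) 86 - 12467\right) s{\left(5 \right)} = \left(\left(32 - 36\right) 86 - 12467\right) \left(4 - 5\right) = \left(\left(-4\right) 86 - 12467\right) \left(4 - 5\right) = \left(-344 - 12467\right) \left(-1\right) = \left(-12811\right) \left(-1\right) = 12811$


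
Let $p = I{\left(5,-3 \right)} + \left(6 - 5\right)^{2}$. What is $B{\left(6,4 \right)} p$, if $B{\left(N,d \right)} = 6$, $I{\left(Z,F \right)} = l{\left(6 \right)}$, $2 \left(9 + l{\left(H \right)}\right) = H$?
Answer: $-30$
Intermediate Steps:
$l{\left(H \right)} = -9 + \frac{H}{2}$
$I{\left(Z,F \right)} = -6$ ($I{\left(Z,F \right)} = -9 + \frac{1}{2} \cdot 6 = -9 + 3 = -6$)
$p = -5$ ($p = -6 + \left(6 - 5\right)^{2} = -6 + 1^{2} = -6 + 1 = -5$)
$B{\left(6,4 \right)} p = 6 \left(-5\right) = -30$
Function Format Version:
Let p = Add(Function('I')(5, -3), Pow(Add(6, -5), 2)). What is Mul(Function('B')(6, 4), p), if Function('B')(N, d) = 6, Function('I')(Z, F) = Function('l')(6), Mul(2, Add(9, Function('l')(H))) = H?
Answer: -30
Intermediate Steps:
Function('l')(H) = Add(-9, Mul(Rational(1, 2), H))
Function('I')(Z, F) = -6 (Function('I')(Z, F) = Add(-9, Mul(Rational(1, 2), 6)) = Add(-9, 3) = -6)
p = -5 (p = Add(-6, Pow(Add(6, -5), 2)) = Add(-6, Pow(1, 2)) = Add(-6, 1) = -5)
Mul(Function('B')(6, 4), p) = Mul(6, -5) = -30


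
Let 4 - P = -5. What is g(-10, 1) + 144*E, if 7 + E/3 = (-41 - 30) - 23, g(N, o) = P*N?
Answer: -43722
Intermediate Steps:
P = 9 (P = 4 - 1*(-5) = 4 + 5 = 9)
g(N, o) = 9*N
E = -303 (E = -21 + 3*((-41 - 30) - 23) = -21 + 3*(-71 - 23) = -21 + 3*(-94) = -21 - 282 = -303)
g(-10, 1) + 144*E = 9*(-10) + 144*(-303) = -90 - 43632 = -43722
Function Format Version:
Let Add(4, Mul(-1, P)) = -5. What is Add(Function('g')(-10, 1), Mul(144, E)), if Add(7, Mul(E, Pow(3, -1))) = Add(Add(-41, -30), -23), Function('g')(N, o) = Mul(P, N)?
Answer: -43722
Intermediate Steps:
P = 9 (P = Add(4, Mul(-1, -5)) = Add(4, 5) = 9)
Function('g')(N, o) = Mul(9, N)
E = -303 (E = Add(-21, Mul(3, Add(Add(-41, -30), -23))) = Add(-21, Mul(3, Add(-71, -23))) = Add(-21, Mul(3, -94)) = Add(-21, -282) = -303)
Add(Function('g')(-10, 1), Mul(144, E)) = Add(Mul(9, -10), Mul(144, -303)) = Add(-90, -43632) = -43722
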